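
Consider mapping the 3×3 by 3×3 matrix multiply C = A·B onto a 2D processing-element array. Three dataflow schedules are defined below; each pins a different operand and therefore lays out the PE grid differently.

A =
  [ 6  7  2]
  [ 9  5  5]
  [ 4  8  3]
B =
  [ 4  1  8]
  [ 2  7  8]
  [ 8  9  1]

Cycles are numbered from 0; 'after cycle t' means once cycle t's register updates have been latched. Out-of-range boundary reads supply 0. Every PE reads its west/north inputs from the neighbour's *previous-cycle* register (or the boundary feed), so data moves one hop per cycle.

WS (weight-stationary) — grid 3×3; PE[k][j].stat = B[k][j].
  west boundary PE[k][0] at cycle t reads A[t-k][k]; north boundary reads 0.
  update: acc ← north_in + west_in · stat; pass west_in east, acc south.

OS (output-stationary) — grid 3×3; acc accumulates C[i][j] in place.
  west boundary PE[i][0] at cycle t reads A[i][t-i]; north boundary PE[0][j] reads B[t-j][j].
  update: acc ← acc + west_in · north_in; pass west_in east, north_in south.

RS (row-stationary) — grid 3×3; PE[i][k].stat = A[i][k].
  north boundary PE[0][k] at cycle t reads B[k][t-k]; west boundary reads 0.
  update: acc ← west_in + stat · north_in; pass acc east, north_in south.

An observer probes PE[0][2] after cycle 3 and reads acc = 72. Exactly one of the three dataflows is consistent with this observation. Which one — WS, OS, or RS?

dataflow = WS

Under WS (3×3), PE[0][2]:
  after 0 — PE[0][2] acc=0, pass-E 0, pass-S 0
  after 1 — PE[0][2] acc=0, pass-E 0, pass-S 0
  after 2 — PE[0][2] acc=48, pass-E 6, pass-S 48
  after 3 — PE[0][2] acc=72, pass-E 9, pass-S 72
Under OS (3×3), PE[0][2]:
  after 0 — PE[0][2] acc=0, pass-E 0, pass-S 0
  after 1 — PE[0][2] acc=0, pass-E 0, pass-S 0
  after 2 — PE[0][2] acc=48, pass-E 6, pass-S 8
  after 3 — PE[0][2] acc=104, pass-E 7, pass-S 8
Under RS (3×3), PE[0][2]:
  after 0 — PE[0][2] acc=0, pass-E 0, pass-S 0
  after 1 — PE[0][2] acc=0, pass-E 0, pass-S 0
  after 2 — PE[0][2] acc=54, pass-E 54, pass-S 8
  after 3 — PE[0][2] acc=73, pass-E 73, pass-S 9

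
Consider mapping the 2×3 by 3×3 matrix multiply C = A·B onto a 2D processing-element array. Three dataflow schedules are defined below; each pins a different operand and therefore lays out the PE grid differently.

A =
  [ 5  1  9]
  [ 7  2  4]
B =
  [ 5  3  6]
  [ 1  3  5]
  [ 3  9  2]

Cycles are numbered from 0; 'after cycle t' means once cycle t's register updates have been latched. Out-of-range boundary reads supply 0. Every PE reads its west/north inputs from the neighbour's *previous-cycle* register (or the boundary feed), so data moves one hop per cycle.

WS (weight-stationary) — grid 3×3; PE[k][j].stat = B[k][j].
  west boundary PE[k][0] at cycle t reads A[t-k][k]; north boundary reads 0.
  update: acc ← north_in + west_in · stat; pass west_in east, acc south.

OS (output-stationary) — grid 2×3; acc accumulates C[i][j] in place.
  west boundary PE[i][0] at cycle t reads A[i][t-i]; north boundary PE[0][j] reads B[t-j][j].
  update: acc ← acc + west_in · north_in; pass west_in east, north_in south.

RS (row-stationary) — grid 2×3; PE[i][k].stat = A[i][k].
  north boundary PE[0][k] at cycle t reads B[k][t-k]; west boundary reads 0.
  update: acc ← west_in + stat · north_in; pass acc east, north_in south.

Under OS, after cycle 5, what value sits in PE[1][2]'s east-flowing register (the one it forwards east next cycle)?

OS 2×3: PE[1][2] cycle-by-cycle (with neighbour feeds):
  @0  [0,2]  acc 0  |  →0  ↓0
  @0  [1,1]  acc 0  |  →0  ↓0
  @0  [1,2]  acc 0  |  →0  ↓0
  @1  [0,2]  acc 0  |  →0  ↓0
  @1  [1,1]  acc 0  |  →0  ↓0
  @1  [1,2]  acc 0  |  →0  ↓0
  @2  [0,2]  acc 30  |  →5  ↓6
  @2  [1,1]  acc 21  |  →7  ↓3
  @2  [1,2]  acc 0  |  →0  ↓0
  @3  [0,2]  acc 35  |  →1  ↓5
  @3  [1,1]  acc 27  |  →2  ↓3
  @3  [1,2]  acc 42  |  →7  ↓6
  @4  [0,2]  acc 53  |  →9  ↓2
  @4  [1,1]  acc 63  |  →4  ↓9
  @4  [1,2]  acc 52  |  →2  ↓5
  @5  [0,2]  acc 53  |  →0  ↓0
  @5  [1,1]  acc 63  |  →0  ↓0
  @5  [1,2]  acc 60  |  →4  ↓2

register = 4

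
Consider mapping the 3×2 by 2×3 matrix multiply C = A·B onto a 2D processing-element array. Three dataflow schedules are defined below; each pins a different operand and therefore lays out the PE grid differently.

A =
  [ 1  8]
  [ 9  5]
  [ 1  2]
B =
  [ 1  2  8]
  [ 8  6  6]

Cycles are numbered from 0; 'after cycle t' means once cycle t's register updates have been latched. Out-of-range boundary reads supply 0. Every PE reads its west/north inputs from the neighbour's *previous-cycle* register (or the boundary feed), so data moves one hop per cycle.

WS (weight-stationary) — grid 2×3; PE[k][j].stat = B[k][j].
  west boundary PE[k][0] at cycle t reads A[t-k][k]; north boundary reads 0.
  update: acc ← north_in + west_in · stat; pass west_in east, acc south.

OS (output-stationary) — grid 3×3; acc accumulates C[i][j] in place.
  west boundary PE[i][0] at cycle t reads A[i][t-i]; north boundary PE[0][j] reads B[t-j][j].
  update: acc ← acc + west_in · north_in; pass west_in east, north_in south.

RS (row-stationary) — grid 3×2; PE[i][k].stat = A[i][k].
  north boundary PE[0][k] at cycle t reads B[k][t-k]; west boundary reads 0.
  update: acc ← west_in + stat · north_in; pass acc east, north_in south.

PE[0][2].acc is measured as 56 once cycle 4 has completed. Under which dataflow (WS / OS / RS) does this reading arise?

dataflow = OS

WS [2×3] PE[0][2] across cycles:
  c0 r0c2: 0 / 0 / 0
  c1 r0c2: 0 / 0 / 0
  c2 r0c2: 8 / 1 / 8
  c3 r0c2: 72 / 9 / 72
  c4 r0c2: 8 / 1 / 8
OS [3×3] PE[0][2] across cycles:
  c0 r0c2: 0 / 0 / 0
  c1 r0c2: 0 / 0 / 0
  c2 r0c2: 8 / 1 / 8
  c3 r0c2: 56 / 8 / 6
  c4 r0c2: 56 / 0 / 0
RS: PE[0][2] is outside its 3×2 grid.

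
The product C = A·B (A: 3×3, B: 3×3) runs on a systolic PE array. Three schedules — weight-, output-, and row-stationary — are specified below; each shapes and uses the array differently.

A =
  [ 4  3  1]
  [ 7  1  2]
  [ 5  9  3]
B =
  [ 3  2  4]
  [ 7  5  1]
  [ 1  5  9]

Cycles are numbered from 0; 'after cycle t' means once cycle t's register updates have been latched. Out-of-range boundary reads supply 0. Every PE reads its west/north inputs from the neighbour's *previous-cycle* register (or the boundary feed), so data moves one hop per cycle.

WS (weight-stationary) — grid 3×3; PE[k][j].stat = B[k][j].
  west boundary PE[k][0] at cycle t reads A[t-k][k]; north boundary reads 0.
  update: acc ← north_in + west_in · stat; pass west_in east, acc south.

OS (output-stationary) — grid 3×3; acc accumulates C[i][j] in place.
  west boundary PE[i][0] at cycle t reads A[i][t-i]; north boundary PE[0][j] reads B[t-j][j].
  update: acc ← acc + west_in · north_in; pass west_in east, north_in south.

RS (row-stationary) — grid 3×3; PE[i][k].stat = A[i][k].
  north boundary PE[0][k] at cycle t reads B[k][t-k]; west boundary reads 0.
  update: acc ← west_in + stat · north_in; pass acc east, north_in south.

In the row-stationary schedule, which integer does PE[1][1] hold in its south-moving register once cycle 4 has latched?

Tracing RS — 3×3 array, target PE[1][1]:
  t=0 PE[0][1]: acc=0 h=0 v=0
  t=0 PE[1][0]: acc=0 h=0 v=0
  t=0 PE[1][1]: acc=0 h=0 v=0
  t=1 PE[0][1]: acc=33 h=33 v=7
  t=1 PE[1][0]: acc=21 h=21 v=3
  t=1 PE[1][1]: acc=0 h=0 v=0
  t=2 PE[0][1]: acc=23 h=23 v=5
  t=2 PE[1][0]: acc=14 h=14 v=2
  t=2 PE[1][1]: acc=28 h=28 v=7
  t=3 PE[0][1]: acc=19 h=19 v=1
  t=3 PE[1][0]: acc=28 h=28 v=4
  t=3 PE[1][1]: acc=19 h=19 v=5
  t=4 PE[0][1]: acc=0 h=0 v=0
  t=4 PE[1][0]: acc=0 h=0 v=0
  t=4 PE[1][1]: acc=29 h=29 v=1

register = 1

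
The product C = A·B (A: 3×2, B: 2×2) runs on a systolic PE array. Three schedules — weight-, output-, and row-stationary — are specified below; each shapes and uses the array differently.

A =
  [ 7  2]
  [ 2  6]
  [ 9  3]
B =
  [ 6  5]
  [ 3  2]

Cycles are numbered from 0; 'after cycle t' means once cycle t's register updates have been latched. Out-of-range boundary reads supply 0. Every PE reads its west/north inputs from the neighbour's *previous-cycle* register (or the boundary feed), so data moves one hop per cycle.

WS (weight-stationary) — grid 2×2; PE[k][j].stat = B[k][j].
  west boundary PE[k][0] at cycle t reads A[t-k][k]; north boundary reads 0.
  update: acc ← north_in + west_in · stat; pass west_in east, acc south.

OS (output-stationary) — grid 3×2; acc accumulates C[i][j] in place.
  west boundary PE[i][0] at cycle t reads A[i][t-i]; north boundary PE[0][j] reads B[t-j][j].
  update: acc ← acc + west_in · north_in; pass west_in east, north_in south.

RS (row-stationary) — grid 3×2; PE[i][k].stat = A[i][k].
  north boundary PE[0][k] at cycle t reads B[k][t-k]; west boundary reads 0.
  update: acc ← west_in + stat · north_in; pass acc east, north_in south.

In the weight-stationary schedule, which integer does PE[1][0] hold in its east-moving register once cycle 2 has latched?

Tracing WS — 2×2 array, target PE[1][0]:
  t=0 PE[0][0]: acc=42 h=7 v=42
  t=0 PE[1][0]: acc=0 h=0 v=0
  t=1 PE[0][0]: acc=12 h=2 v=12
  t=1 PE[1][0]: acc=48 h=2 v=48
  t=2 PE[0][0]: acc=54 h=9 v=54
  t=2 PE[1][0]: acc=30 h=6 v=30

register = 6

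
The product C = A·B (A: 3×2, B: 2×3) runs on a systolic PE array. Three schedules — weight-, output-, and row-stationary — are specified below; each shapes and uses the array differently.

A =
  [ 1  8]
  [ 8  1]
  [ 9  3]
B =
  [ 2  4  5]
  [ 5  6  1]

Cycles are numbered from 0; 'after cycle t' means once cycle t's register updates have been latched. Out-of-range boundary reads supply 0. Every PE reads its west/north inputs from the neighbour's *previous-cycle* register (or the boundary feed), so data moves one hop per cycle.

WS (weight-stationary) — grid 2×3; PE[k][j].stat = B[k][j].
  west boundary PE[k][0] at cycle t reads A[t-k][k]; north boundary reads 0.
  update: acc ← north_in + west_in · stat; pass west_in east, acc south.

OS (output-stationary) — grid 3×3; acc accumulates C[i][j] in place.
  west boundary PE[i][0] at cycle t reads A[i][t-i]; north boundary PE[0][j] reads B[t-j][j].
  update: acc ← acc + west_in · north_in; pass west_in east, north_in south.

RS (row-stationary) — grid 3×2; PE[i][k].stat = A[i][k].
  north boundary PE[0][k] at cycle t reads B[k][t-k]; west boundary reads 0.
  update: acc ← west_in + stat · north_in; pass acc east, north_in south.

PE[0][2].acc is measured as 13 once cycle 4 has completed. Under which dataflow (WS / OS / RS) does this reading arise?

Under WS (2×3), PE[0][2]:
  c0 r0c2: 0 / 0 / 0
  c1 r0c2: 0 / 0 / 0
  c2 r0c2: 5 / 1 / 5
  c3 r0c2: 40 / 8 / 40
  c4 r0c2: 45 / 9 / 45
Under OS (3×3), PE[0][2]:
  c0 r0c2: 0 / 0 / 0
  c1 r0c2: 0 / 0 / 0
  c2 r0c2: 5 / 1 / 5
  c3 r0c2: 13 / 8 / 1
  c4 r0c2: 13 / 0 / 0
RS (3×2): PE[0][2] does not exist.

dataflow = OS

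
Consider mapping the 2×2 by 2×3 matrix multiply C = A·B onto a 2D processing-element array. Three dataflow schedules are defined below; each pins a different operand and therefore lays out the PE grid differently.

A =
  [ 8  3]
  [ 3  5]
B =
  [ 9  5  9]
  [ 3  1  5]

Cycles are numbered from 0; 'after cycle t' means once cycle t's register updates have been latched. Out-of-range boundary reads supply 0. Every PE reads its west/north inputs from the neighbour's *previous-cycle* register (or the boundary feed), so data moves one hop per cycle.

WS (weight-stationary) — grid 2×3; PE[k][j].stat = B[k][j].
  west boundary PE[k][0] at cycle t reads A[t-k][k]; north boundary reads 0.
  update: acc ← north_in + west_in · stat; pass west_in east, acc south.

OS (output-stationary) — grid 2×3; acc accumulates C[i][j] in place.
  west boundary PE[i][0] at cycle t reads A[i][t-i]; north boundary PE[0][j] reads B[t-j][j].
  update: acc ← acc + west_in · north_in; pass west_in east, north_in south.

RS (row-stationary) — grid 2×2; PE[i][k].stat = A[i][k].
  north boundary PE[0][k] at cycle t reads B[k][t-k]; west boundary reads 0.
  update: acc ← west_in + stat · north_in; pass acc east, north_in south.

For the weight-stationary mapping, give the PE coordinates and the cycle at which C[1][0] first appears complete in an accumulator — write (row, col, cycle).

(row, col, cycle) = (1, 0, 2)

WS — PE[1][0] is where C[1][0] collects:
  c0 r1c0: 0 / 0 / 0
  c1 r1c0: 81 / 3 / 81
  c2 r1c0: 42 / 5 / 42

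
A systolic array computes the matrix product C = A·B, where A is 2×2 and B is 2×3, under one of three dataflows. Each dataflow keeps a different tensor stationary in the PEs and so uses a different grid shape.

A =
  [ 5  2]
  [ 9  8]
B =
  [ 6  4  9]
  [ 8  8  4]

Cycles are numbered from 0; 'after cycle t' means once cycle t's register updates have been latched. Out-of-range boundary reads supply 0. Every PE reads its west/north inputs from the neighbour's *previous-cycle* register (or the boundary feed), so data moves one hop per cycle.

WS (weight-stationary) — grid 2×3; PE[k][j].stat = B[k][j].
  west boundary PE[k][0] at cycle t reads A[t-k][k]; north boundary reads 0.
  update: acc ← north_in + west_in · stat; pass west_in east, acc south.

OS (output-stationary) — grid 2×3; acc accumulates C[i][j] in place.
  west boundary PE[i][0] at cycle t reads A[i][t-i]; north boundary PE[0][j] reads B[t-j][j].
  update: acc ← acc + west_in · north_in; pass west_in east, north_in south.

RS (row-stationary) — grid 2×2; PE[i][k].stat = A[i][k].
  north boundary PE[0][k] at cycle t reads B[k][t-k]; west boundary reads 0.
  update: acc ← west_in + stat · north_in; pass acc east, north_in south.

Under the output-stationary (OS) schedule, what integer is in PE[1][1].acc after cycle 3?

PE[1][1].acc = 100

Tracing OS — 2×3 array, target PE[1][1]:
  c0 r0c1: 0 / 0 / 0
  c0 r1c0: 0 / 0 / 0
  c0 r1c1: 0 / 0 / 0
  c1 r0c1: 20 / 5 / 4
  c1 r1c0: 54 / 9 / 6
  c1 r1c1: 0 / 0 / 0
  c2 r0c1: 36 / 2 / 8
  c2 r1c0: 118 / 8 / 8
  c2 r1c1: 36 / 9 / 4
  c3 r0c1: 36 / 0 / 0
  c3 r1c0: 118 / 0 / 0
  c3 r1c1: 100 / 8 / 8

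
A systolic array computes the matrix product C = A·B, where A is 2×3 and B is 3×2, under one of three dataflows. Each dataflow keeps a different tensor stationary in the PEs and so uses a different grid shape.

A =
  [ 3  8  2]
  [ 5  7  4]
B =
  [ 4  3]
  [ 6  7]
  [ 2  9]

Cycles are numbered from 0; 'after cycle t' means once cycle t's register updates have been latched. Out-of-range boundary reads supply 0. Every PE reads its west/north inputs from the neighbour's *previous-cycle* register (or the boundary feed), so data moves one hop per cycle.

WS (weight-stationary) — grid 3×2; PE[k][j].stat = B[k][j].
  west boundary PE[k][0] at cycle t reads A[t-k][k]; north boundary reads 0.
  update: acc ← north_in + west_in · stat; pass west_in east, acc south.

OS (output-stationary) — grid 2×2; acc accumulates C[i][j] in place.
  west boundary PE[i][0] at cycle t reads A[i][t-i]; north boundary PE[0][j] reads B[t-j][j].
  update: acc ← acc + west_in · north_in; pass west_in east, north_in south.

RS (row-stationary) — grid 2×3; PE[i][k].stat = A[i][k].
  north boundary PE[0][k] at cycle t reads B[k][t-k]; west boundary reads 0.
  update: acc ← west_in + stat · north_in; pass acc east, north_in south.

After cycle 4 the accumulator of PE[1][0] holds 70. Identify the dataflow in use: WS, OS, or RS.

dataflow = OS

WS [3×2] PE[1][0] across cycles:
  @0  [1,0]  acc 0  |  →0  ↓0
  @1  [1,0]  acc 60  |  →8  ↓60
  @2  [1,0]  acc 62  |  →7  ↓62
  @3  [1,0]  acc 0  |  →0  ↓0
  @4  [1,0]  acc 0  |  →0  ↓0
OS [2×2] PE[1][0] across cycles:
  @0  [1,0]  acc 0  |  →0  ↓0
  @1  [1,0]  acc 20  |  →5  ↓4
  @2  [1,0]  acc 62  |  →7  ↓6
  @3  [1,0]  acc 70  |  →4  ↓2
  @4  [1,0]  acc 70  |  →0  ↓0
RS [2×3] PE[1][0] across cycles:
  @0  [1,0]  acc 0  |  →0  ↓0
  @1  [1,0]  acc 20  |  →20  ↓4
  @2  [1,0]  acc 15  |  →15  ↓3
  @3  [1,0]  acc 0  |  →0  ↓0
  @4  [1,0]  acc 0  |  →0  ↓0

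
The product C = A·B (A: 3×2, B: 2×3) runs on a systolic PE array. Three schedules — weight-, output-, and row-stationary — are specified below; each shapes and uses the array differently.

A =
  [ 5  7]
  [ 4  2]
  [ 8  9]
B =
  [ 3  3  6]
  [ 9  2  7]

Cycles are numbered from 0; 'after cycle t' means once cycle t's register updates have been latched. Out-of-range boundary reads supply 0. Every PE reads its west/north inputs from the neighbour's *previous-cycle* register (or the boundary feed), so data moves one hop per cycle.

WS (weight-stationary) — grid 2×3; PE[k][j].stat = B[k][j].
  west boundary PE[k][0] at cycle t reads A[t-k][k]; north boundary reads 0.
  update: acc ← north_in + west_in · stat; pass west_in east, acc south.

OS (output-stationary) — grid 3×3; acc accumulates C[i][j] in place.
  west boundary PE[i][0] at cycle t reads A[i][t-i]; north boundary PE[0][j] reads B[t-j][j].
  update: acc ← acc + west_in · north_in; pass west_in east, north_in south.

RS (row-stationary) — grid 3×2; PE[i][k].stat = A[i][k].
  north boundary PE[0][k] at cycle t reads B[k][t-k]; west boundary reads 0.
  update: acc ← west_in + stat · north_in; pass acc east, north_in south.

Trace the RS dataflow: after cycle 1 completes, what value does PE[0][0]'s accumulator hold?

PE[0][0].acc = 15

RS on a 3×2 grid — tracing PE[0][0] and its feeders:
  @0  [0,0]  acc 15  |  →15  ↓3
  @1  [0,0]  acc 15  |  →15  ↓3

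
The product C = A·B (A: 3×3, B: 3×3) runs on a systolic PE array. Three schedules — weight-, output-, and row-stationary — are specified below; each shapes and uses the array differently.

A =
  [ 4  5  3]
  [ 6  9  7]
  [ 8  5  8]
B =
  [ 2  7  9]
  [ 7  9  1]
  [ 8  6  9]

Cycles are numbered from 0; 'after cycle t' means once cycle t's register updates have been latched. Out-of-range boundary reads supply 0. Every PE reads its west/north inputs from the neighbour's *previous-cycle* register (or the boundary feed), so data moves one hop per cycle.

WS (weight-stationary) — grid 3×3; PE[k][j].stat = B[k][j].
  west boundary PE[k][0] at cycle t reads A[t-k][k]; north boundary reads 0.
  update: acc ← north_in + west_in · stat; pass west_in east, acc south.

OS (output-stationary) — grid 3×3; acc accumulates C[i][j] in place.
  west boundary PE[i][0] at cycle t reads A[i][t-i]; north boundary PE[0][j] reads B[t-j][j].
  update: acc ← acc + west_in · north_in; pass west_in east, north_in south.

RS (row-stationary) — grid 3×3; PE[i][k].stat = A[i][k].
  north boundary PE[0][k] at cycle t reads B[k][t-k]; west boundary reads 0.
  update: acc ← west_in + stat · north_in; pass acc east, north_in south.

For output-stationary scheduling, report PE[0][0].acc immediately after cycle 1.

OS on a 3×3 grid — tracing PE[0][0] and its feeders:
  @0  [0,0]  acc 8  |  →4  ↓2
  @1  [0,0]  acc 43  |  →5  ↓7

PE[0][0].acc = 43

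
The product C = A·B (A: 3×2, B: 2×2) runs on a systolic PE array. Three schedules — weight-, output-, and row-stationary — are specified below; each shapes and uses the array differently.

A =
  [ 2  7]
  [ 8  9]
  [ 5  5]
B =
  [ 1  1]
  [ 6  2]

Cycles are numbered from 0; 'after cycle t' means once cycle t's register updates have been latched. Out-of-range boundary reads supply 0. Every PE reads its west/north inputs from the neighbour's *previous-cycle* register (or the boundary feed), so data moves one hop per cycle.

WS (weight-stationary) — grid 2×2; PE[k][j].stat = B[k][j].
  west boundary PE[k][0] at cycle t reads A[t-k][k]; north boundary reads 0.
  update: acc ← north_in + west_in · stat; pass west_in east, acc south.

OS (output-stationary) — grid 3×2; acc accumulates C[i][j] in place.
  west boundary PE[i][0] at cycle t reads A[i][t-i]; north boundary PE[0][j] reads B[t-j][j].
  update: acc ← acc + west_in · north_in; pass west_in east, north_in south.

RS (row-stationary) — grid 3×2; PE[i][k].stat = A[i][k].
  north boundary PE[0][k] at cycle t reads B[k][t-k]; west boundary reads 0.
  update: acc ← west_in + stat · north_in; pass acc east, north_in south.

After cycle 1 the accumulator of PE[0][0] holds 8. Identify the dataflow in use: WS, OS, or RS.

Under WS (2×2), PE[0][0]:
  t=0 PE[0][0]: acc=2 h=2 v=2
  t=1 PE[0][0]: acc=8 h=8 v=8
Under OS (3×2), PE[0][0]:
  t=0 PE[0][0]: acc=2 h=2 v=1
  t=1 PE[0][0]: acc=44 h=7 v=6
Under RS (3×2), PE[0][0]:
  t=0 PE[0][0]: acc=2 h=2 v=1
  t=1 PE[0][0]: acc=2 h=2 v=1

dataflow = WS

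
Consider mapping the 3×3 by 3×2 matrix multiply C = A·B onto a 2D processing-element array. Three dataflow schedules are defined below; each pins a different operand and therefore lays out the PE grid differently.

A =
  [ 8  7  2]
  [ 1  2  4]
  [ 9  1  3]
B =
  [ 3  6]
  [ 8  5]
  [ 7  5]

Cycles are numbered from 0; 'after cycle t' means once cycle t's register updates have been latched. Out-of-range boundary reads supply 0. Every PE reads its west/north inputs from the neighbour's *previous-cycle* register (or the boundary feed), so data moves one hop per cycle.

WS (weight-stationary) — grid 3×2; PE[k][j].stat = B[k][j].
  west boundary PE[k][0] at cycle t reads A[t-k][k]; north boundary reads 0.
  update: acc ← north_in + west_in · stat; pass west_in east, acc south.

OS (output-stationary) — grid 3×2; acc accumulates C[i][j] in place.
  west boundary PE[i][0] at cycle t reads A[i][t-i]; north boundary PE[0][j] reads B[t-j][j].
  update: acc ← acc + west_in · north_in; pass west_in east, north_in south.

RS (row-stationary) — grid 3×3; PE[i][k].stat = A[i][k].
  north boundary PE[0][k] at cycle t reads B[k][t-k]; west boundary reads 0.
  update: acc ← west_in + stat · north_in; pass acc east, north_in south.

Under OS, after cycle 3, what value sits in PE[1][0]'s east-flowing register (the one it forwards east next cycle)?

OS on a 3×2 grid — tracing PE[1][0] and its feeders:
  step 0 · PE0,0: acc=24; fwd→8 fwd↓3
  step 0 · PE1,0: acc=0; fwd→0 fwd↓0
  step 1 · PE0,0: acc=80; fwd→7 fwd↓8
  step 1 · PE1,0: acc=3; fwd→1 fwd↓3
  step 2 · PE0,0: acc=94; fwd→2 fwd↓7
  step 2 · PE1,0: acc=19; fwd→2 fwd↓8
  step 3 · PE0,0: acc=94; fwd→0 fwd↓0
  step 3 · PE1,0: acc=47; fwd→4 fwd↓7

register = 4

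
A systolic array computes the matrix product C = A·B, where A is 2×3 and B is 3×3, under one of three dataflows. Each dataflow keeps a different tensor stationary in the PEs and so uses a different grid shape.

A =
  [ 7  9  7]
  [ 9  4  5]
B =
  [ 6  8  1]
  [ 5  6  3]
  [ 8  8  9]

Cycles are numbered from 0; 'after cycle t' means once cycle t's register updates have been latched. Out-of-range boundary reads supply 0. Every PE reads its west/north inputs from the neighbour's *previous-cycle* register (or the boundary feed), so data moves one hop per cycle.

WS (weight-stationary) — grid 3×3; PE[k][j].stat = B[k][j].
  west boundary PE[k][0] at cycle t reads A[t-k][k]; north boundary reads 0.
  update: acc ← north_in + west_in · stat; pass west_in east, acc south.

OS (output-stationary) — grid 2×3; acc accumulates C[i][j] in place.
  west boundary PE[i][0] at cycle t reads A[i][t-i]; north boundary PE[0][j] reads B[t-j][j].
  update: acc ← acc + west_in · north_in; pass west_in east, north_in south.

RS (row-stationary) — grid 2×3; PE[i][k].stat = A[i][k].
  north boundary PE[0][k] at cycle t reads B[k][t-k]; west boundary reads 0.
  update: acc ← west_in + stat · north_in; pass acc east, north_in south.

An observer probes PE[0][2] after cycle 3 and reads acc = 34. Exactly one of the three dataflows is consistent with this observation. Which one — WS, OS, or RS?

dataflow = OS

Under WS (3×3), PE[0][2]:
  0: (0,2).acc=0  regs=<0,0>
  1: (0,2).acc=0  regs=<0,0>
  2: (0,2).acc=7  regs=<7,7>
  3: (0,2).acc=9  regs=<9,9>
Under OS (2×3), PE[0][2]:
  0: (0,2).acc=0  regs=<0,0>
  1: (0,2).acc=0  regs=<0,0>
  2: (0,2).acc=7  regs=<7,1>
  3: (0,2).acc=34  regs=<9,3>
Under RS (2×3), PE[0][2]:
  0: (0,2).acc=0  regs=<0,0>
  1: (0,2).acc=0  regs=<0,0>
  2: (0,2).acc=143  regs=<143,8>
  3: (0,2).acc=166  regs=<166,8>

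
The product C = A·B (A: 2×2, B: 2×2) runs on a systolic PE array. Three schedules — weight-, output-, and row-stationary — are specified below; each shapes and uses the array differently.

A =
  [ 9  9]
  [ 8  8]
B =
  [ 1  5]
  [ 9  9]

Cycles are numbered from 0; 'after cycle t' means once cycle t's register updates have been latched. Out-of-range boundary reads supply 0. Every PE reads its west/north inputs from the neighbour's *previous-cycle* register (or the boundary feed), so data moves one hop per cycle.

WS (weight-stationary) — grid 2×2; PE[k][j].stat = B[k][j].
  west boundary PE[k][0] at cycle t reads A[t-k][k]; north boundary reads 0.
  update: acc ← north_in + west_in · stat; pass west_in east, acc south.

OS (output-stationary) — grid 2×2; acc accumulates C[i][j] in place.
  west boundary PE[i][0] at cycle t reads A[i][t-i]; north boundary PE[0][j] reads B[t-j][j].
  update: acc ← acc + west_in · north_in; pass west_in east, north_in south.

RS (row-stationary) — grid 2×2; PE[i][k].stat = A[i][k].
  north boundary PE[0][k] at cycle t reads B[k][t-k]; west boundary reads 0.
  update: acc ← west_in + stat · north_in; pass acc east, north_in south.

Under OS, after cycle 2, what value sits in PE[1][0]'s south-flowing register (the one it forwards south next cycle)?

register = 9

OS (2×2). Following PE[1][0] plus its west/north inputs:
  cycle 0: PE[0][0] → acc 9, east 9, south 1
  cycle 0: PE[1][0] → acc 0, east 0, south 0
  cycle 1: PE[0][0] → acc 90, east 9, south 9
  cycle 1: PE[1][0] → acc 8, east 8, south 1
  cycle 2: PE[0][0] → acc 90, east 0, south 0
  cycle 2: PE[1][0] → acc 80, east 8, south 9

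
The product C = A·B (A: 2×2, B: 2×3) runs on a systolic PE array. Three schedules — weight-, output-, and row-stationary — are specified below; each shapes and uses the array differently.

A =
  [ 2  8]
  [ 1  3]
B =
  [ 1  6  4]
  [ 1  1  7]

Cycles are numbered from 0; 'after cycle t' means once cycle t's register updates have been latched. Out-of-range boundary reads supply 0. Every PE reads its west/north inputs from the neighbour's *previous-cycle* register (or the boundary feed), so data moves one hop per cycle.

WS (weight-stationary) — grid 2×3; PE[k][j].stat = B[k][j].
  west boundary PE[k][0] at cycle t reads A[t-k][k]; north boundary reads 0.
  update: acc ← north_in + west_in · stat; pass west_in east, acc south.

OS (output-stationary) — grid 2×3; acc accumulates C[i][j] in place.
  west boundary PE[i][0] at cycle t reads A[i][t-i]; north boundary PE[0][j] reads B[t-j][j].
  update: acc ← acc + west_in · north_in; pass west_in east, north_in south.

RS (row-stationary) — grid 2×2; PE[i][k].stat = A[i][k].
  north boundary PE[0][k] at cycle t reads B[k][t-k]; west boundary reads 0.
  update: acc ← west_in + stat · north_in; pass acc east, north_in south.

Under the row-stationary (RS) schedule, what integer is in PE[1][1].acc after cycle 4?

Tracing RS — 2×2 array, target PE[1][1]:
  @0  [0,1]  acc 0  |  →0  ↓0
  @0  [1,0]  acc 0  |  →0  ↓0
  @0  [1,1]  acc 0  |  →0  ↓0
  @1  [0,1]  acc 10  |  →10  ↓1
  @1  [1,0]  acc 1  |  →1  ↓1
  @1  [1,1]  acc 0  |  →0  ↓0
  @2  [0,1]  acc 20  |  →20  ↓1
  @2  [1,0]  acc 6  |  →6  ↓6
  @2  [1,1]  acc 4  |  →4  ↓1
  @3  [0,1]  acc 64  |  →64  ↓7
  @3  [1,0]  acc 4  |  →4  ↓4
  @3  [1,1]  acc 9  |  →9  ↓1
  @4  [0,1]  acc 0  |  →0  ↓0
  @4  [1,0]  acc 0  |  →0  ↓0
  @4  [1,1]  acc 25  |  →25  ↓7

PE[1][1].acc = 25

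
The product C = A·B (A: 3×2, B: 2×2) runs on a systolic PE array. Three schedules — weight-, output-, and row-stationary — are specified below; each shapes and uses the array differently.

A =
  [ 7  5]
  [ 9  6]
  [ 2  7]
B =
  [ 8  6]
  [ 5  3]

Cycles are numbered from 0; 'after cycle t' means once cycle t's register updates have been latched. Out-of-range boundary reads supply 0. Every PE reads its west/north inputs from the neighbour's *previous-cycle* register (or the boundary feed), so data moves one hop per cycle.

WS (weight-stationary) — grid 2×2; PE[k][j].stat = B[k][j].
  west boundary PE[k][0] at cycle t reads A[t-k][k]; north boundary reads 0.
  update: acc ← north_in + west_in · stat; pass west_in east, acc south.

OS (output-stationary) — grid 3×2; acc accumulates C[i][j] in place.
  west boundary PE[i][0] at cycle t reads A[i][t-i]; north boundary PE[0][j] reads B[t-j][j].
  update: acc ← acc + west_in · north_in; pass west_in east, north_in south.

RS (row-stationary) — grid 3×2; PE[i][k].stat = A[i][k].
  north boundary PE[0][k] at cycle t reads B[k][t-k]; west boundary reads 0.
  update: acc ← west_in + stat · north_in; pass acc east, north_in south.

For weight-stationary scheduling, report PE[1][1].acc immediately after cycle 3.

WS on a 2×2 grid — tracing PE[1][1] and its feeders:
  0: (0,1).acc=0  regs=<0,0>
  0: (1,0).acc=0  regs=<0,0>
  0: (1,1).acc=0  regs=<0,0>
  1: (0,1).acc=42  regs=<7,42>
  1: (1,0).acc=81  regs=<5,81>
  1: (1,1).acc=0  regs=<0,0>
  2: (0,1).acc=54  regs=<9,54>
  2: (1,0).acc=102  regs=<6,102>
  2: (1,1).acc=57  regs=<5,57>
  3: (0,1).acc=12  regs=<2,12>
  3: (1,0).acc=51  regs=<7,51>
  3: (1,1).acc=72  regs=<6,72>

PE[1][1].acc = 72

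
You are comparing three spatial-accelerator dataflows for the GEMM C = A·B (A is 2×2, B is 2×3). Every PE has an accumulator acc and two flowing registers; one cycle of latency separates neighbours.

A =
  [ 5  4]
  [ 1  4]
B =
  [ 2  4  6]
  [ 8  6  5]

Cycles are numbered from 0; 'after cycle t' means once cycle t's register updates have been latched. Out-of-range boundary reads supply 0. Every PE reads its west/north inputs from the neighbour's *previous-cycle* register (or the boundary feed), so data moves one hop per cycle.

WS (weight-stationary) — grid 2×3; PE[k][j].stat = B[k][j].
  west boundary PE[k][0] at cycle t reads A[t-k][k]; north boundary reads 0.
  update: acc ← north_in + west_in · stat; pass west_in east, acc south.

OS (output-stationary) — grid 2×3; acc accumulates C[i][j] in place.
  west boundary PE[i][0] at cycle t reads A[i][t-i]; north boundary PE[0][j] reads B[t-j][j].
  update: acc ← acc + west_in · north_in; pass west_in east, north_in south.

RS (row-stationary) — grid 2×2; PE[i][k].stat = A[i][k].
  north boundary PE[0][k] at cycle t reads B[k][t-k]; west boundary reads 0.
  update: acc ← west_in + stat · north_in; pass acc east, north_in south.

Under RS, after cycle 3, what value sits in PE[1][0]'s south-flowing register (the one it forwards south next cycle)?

RS (2×2). Following PE[1][0] plus its west/north inputs:
  after 0 — PE[0][0] acc=10, pass-E 10, pass-S 2
  after 0 — PE[1][0] acc=0, pass-E 0, pass-S 0
  after 1 — PE[0][0] acc=20, pass-E 20, pass-S 4
  after 1 — PE[1][0] acc=2, pass-E 2, pass-S 2
  after 2 — PE[0][0] acc=30, pass-E 30, pass-S 6
  after 2 — PE[1][0] acc=4, pass-E 4, pass-S 4
  after 3 — PE[0][0] acc=0, pass-E 0, pass-S 0
  after 3 — PE[1][0] acc=6, pass-E 6, pass-S 6

register = 6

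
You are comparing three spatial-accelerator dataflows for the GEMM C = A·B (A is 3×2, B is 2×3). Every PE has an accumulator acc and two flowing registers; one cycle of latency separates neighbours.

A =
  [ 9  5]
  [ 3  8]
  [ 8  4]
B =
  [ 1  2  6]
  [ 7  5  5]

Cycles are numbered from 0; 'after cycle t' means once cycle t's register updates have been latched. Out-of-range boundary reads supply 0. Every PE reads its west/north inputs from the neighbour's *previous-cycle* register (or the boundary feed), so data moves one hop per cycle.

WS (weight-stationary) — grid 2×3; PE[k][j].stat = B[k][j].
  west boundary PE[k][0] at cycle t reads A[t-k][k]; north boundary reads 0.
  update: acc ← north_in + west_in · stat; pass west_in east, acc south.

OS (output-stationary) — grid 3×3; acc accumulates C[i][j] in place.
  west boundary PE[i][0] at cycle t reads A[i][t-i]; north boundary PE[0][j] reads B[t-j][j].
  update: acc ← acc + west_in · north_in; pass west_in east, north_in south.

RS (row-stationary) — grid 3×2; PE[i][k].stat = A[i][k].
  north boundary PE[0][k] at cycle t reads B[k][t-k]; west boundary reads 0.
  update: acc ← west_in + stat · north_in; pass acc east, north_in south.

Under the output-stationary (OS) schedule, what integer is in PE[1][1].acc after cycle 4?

OS (3×3). Following PE[1][1] plus its west/north inputs:
  @0  [0,1]  acc 0  |  →0  ↓0
  @0  [1,0]  acc 0  |  →0  ↓0
  @0  [1,1]  acc 0  |  →0  ↓0
  @1  [0,1]  acc 18  |  →9  ↓2
  @1  [1,0]  acc 3  |  →3  ↓1
  @1  [1,1]  acc 0  |  →0  ↓0
  @2  [0,1]  acc 43  |  →5  ↓5
  @2  [1,0]  acc 59  |  →8  ↓7
  @2  [1,1]  acc 6  |  →3  ↓2
  @3  [0,1]  acc 43  |  →0  ↓0
  @3  [1,0]  acc 59  |  →0  ↓0
  @3  [1,1]  acc 46  |  →8  ↓5
  @4  [0,1]  acc 43  |  →0  ↓0
  @4  [1,0]  acc 59  |  →0  ↓0
  @4  [1,1]  acc 46  |  →0  ↓0

PE[1][1].acc = 46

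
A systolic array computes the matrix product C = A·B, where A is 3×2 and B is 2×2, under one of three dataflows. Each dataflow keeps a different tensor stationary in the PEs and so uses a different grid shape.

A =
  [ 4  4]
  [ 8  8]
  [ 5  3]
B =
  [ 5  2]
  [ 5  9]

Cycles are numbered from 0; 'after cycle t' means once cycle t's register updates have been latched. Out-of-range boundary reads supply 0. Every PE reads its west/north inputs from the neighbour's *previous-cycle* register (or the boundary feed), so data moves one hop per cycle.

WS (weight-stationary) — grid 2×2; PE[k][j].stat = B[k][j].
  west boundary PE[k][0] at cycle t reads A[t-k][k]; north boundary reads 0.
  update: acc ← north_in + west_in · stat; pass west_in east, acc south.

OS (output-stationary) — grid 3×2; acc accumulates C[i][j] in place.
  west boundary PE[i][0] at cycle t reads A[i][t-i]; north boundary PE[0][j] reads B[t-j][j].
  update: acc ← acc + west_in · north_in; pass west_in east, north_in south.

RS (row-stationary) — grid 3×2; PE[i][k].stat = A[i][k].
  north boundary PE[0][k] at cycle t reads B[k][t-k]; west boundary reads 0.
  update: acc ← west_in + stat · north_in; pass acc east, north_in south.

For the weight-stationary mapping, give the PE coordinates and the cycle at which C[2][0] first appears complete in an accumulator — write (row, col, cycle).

WS — PE[1][0] is where C[2][0] collects:
  @0  [1,0]  acc 0  |  →0  ↓0
  @1  [1,0]  acc 40  |  →4  ↓40
  @2  [1,0]  acc 80  |  →8  ↓80
  @3  [1,0]  acc 40  |  →3  ↓40

(row, col, cycle) = (1, 0, 3)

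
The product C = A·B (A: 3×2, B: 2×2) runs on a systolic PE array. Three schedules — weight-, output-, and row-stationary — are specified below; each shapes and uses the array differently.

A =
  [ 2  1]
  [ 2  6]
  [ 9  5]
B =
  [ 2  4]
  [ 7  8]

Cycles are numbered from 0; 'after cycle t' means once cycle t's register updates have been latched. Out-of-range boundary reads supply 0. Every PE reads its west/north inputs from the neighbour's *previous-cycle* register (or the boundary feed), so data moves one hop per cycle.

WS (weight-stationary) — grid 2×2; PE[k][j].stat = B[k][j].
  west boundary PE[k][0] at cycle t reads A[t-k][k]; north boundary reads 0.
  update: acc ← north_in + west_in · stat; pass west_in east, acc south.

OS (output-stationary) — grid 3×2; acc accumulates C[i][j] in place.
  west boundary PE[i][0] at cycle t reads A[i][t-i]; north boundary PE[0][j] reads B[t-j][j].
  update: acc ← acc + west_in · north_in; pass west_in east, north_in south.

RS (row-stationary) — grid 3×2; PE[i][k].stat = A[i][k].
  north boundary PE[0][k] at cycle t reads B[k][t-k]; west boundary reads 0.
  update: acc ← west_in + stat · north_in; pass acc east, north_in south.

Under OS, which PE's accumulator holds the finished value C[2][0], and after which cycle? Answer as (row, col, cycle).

(row, col, cycle) = (2, 0, 3)

OS — PE[2][0] is where C[2][0] collects:
  c0 r2c0: 0 / 0 / 0
  c1 r2c0: 0 / 0 / 0
  c2 r2c0: 18 / 9 / 2
  c3 r2c0: 53 / 5 / 7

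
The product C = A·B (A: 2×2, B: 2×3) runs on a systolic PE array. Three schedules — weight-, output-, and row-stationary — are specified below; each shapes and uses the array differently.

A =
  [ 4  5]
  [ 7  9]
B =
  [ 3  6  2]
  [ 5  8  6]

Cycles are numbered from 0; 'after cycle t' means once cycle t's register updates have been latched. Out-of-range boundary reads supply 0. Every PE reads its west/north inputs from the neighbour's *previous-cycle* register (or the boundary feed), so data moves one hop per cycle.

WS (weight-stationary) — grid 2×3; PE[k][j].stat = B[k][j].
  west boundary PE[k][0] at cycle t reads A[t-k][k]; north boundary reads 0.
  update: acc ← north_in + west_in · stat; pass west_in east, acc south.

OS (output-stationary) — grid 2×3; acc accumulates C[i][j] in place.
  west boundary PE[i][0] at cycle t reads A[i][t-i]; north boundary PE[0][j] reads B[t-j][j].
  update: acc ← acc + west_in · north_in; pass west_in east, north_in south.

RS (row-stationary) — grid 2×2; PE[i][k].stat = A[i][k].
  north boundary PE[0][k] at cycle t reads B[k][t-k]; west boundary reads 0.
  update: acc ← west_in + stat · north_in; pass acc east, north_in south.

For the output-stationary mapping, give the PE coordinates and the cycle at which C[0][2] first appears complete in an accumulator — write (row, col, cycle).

Under OS, C[0][2] lands at PE[0][2]:
  step 0 · PE0,2: acc=0; fwd→0 fwd↓0
  step 1 · PE0,2: acc=0; fwd→0 fwd↓0
  step 2 · PE0,2: acc=8; fwd→4 fwd↓2
  step 3 · PE0,2: acc=38; fwd→5 fwd↓6

(row, col, cycle) = (0, 2, 3)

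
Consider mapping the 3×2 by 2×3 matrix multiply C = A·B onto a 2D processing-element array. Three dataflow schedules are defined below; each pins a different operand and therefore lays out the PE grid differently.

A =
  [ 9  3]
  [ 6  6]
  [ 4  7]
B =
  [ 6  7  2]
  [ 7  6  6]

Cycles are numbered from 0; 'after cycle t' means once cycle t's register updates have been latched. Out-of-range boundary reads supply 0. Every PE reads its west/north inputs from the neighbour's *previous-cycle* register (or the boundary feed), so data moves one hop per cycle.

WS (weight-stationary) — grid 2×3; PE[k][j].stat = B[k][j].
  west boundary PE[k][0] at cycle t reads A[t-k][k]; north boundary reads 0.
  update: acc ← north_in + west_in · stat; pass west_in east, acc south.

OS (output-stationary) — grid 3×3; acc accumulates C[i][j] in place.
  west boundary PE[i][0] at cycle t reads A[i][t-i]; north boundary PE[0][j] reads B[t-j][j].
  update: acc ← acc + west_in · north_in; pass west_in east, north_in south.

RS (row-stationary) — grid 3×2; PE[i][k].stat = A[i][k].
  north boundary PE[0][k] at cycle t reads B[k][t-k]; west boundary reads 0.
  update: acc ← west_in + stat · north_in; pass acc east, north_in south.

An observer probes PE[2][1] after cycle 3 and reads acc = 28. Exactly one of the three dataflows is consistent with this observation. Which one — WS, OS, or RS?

WS (2×3): PE[2][1] does not exist.
— OS: 3×3; PE[2][1] trace:
  step 0 · PE2,1: acc=0; fwd→0 fwd↓0
  step 1 · PE2,1: acc=0; fwd→0 fwd↓0
  step 2 · PE2,1: acc=0; fwd→0 fwd↓0
  step 3 · PE2,1: acc=28; fwd→4 fwd↓7
— RS: 3×2; PE[2][1] trace:
  step 0 · PE2,1: acc=0; fwd→0 fwd↓0
  step 1 · PE2,1: acc=0; fwd→0 fwd↓0
  step 2 · PE2,1: acc=0; fwd→0 fwd↓0
  step 3 · PE2,1: acc=73; fwd→73 fwd↓7

dataflow = OS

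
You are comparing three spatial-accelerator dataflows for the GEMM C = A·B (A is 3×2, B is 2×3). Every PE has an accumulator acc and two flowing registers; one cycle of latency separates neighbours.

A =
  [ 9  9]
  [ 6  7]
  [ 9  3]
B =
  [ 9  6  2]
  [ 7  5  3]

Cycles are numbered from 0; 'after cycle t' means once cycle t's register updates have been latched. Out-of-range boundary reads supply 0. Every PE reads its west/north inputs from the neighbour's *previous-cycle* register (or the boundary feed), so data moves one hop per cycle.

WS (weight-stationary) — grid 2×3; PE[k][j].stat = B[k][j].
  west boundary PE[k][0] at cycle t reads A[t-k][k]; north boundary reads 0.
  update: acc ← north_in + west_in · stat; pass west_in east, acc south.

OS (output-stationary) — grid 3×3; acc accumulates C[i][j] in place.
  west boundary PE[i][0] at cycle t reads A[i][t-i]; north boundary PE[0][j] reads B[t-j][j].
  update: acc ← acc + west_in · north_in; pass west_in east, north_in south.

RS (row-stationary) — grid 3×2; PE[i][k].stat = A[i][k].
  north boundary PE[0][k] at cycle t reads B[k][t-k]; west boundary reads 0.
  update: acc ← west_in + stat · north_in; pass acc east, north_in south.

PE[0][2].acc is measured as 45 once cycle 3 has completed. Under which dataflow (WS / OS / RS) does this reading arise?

dataflow = OS

Under WS (2×3), PE[0][2]:
  [0] (0,2) acc=0 (h:0 v:0)
  [1] (0,2) acc=0 (h:0 v:0)
  [2] (0,2) acc=18 (h:9 v:18)
  [3] (0,2) acc=12 (h:6 v:12)
Under OS (3×3), PE[0][2]:
  [0] (0,2) acc=0 (h:0 v:0)
  [1] (0,2) acc=0 (h:0 v:0)
  [2] (0,2) acc=18 (h:9 v:2)
  [3] (0,2) acc=45 (h:9 v:3)
RS (3×2): PE[0][2] does not exist.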